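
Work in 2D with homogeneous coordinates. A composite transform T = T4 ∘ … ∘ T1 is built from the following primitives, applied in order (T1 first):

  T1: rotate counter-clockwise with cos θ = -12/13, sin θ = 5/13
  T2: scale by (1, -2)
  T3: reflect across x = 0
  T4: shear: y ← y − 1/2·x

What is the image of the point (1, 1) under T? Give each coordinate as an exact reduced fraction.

T1 rotate counter-clockwise with cos θ = -12/13, sin θ = 5/13: (1, 1) → (-17/13, -7/13)
T2 scale by (1, -2): (-17/13, -7/13) → (-17/13, 14/13)
T3 reflect across x = 0: (-17/13, 14/13) → (17/13, 14/13)
T4 shear: y ← y − 1/2·x: (17/13, 14/13) → (17/13, 11/26)

T(p) = (17/13, 11/26)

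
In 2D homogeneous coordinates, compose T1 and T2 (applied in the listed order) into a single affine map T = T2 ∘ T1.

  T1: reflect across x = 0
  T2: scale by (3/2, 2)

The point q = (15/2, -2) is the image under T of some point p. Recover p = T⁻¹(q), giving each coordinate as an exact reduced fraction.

p = (-5, -1)

T1 = [-1 0 0; 0 1 0; 0 0 1]
T2·T1 = [-3/2 0 0; 0 2 0; 0 0 1]
det M = -3; M⁻¹ = [-2/3 0 0; 0 1/2 0; 0 0 1]
M⁻¹ · (15/2, -2)ᵀ = (-5, -1)ᵀ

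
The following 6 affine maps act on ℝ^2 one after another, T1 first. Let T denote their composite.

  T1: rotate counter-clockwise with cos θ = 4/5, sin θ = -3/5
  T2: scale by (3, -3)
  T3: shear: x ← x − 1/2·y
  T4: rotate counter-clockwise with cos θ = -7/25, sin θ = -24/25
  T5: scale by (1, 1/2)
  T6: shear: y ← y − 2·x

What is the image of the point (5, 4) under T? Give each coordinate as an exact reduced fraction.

T1 rotate counter-clockwise with cos θ = 4/5, sin θ = -3/5: (5, 4) → (32/5, 1/5)
T2 scale by (3, -3): (32/5, 1/5) → (96/5, -3/5)
T3 shear: x ← x − 1/2·y: (96/5, -3/5) → (39/2, -3/5)
T4 rotate counter-clockwise with cos θ = -7/25, sin θ = -24/25: (39/2, -3/5) → (-1509/250, -2319/125)
T5 scale by (1, 1/2): (-1509/250, -2319/125) → (-1509/250, -2319/250)
T6 shear: y ← y − 2·x: (-1509/250, -2319/250) → (-1509/250, 699/250)

T(p) = (-1509/250, 699/250)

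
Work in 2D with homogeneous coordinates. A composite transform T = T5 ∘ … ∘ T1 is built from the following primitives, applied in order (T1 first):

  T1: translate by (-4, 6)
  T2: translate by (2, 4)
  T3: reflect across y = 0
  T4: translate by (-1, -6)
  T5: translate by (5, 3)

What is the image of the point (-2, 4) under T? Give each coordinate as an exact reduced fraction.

T(p) = (0, -17)

T1 translate by (-4, 6): (-2, 4) → (-6, 10)
T2 translate by (2, 4): (-6, 10) → (-4, 14)
T3 reflect across y = 0: (-4, 14) → (-4, -14)
T4 translate by (-1, -6): (-4, -14) → (-5, -20)
T5 translate by (5, 3): (-5, -20) → (0, -17)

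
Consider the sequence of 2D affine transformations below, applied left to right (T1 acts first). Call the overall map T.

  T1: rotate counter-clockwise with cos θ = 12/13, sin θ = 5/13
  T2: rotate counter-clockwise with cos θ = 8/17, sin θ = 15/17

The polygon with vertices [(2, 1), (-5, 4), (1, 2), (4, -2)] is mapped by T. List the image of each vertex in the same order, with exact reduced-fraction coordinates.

image vertices: (-178/221, 461/221), (-985/221, -1016/221), (-419/221, 262/221), (524/221, 838/221)

T1 rotate counter-clockwise with cos θ = 12/13, sin θ = 5/13: (2, 1) → (19/13, 22/13); (-5, 4) → (-80/13, 23/13); (1, 2) → (2/13, 29/13); (4, -2) → (58/13, -4/13)
T2 rotate counter-clockwise with cos θ = 8/17, sin θ = 15/17: (19/13, 22/13) → (-178/221, 461/221); (-80/13, 23/13) → (-985/221, -1016/221); (2/13, 29/13) → (-419/221, 262/221); (58/13, -4/13) → (524/221, 838/221)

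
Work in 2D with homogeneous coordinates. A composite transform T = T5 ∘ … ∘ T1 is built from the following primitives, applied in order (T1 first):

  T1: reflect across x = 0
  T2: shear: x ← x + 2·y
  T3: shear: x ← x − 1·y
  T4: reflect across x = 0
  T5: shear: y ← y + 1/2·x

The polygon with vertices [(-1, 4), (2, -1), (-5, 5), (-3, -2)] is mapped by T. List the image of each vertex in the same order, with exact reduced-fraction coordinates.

T1 reflect across x = 0: (-1, 4) → (1, 4); (2, -1) → (-2, -1); (-5, 5) → (5, 5); (-3, -2) → (3, -2)
T2 shear: x ← x + 2·y: (1, 4) → (9, 4); (-2, -1) → (-4, -1); (5, 5) → (15, 5); (3, -2) → (-1, -2)
T3 shear: x ← x − 1·y: (9, 4) → (5, 4); (-4, -1) → (-3, -1); (15, 5) → (10, 5); (-1, -2) → (1, -2)
T4 reflect across x = 0: (5, 4) → (-5, 4); (-3, -1) → (3, -1); (10, 5) → (-10, 5); (1, -2) → (-1, -2)
T5 shear: y ← y + 1/2·x: (-5, 4) → (-5, 3/2); (3, -1) → (3, 1/2); (-10, 5) → (-10, 0); (-1, -2) → (-1, -5/2)

image vertices: (-5, 3/2), (3, 1/2), (-10, 0), (-1, -5/2)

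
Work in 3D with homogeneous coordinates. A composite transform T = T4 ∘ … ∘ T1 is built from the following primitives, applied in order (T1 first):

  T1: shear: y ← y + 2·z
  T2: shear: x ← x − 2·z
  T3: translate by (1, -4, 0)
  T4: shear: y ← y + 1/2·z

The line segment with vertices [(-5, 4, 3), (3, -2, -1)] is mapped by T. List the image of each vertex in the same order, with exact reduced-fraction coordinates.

image vertices: (-10, 15/2, 3), (6, -17/2, -1)

T1 shear: y ← y + 2·z: (-5, 4, 3) → (-5, 10, 3); (3, -2, -1) → (3, -4, -1)
T2 shear: x ← x − 2·z: (-5, 10, 3) → (-11, 10, 3); (3, -4, -1) → (5, -4, -1)
T3 translate by (1, -4, 0): (-11, 10, 3) → (-10, 6, 3); (5, -4, -1) → (6, -8, -1)
T4 shear: y ← y + 1/2·z: (-10, 6, 3) → (-10, 15/2, 3); (6, -8, -1) → (6, -17/2, -1)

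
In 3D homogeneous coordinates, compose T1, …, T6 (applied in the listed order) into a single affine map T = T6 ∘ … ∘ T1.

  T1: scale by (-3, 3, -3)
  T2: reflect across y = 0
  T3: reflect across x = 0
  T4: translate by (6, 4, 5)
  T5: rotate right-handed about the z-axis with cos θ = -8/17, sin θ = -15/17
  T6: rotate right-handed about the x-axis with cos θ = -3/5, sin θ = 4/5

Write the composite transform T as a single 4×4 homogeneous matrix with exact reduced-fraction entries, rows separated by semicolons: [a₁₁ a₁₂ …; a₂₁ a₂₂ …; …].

T = [-24/17 -45/17 0 12/17; 27/17 -72/85 12/5 26/85; -36/17 96/85 9/5 -743/85; 0 0 0 1]

T1 = [-3 0 0 0; 0 3 0 0; 0 0 -3 0; 0 0 0 1]
T2·T1 = [-3 0 0 0; 0 -3 0 0; 0 0 -3 0; 0 0 0 1]
T3·…·T1 = [3 0 0 0; 0 -3 0 0; 0 0 -3 0; 0 0 0 1]
T4·…·T1 = [3 0 0 6; 0 -3 0 4; 0 0 -3 5; 0 0 0 1]
T5·…·T1 = [-24/17 -45/17 0 12/17; -45/17 24/17 0 -122/17; 0 0 -3 5; 0 0 0 1]
T6·…·T1 = [-24/17 -45/17 0 12/17; 27/17 -72/85 12/5 26/85; -36/17 96/85 9/5 -743/85; 0 0 0 1]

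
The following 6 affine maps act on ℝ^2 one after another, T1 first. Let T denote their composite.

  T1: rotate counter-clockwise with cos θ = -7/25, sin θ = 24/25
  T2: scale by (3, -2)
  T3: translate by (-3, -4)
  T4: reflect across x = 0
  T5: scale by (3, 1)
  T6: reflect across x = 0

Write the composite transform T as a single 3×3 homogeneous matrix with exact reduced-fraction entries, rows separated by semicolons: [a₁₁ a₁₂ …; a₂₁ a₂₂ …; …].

T = [-63/25 -216/25 -9; -48/25 14/25 -4; 0 0 1]

T1 = [-7/25 -24/25 0; 24/25 -7/25 0; 0 0 1]
T2·T1 = [-21/25 -72/25 0; -48/25 14/25 0; 0 0 1]
T3·…·T1 = [-21/25 -72/25 -3; -48/25 14/25 -4; 0 0 1]
T4·…·T1 = [21/25 72/25 3; -48/25 14/25 -4; 0 0 1]
T5·…·T1 = [63/25 216/25 9; -48/25 14/25 -4; 0 0 1]
T6·…·T1 = [-63/25 -216/25 -9; -48/25 14/25 -4; 0 0 1]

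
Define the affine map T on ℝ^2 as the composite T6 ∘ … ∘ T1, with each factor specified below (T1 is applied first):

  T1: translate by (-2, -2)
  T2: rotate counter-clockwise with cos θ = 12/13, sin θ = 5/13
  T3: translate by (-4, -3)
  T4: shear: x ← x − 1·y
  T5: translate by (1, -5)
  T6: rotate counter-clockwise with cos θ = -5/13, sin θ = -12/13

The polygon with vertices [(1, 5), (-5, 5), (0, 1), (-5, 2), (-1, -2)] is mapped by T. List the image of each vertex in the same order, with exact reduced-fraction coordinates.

T1 translate by (-2, -2): (1, 5) → (-1, 3); (-5, 5) → (-7, 3); (0, 1) → (-2, -1); (-5, 2) → (-7, 0); (-1, -2) → (-3, -4)
T2 rotate counter-clockwise with cos θ = 12/13, sin θ = 5/13: (-1, 3) → (-27/13, 31/13); (-7, 3) → (-99/13, 1/13); (-2, -1) → (-19/13, -22/13); (-7, 0) → (-84/13, -35/13); (-3, -4) → (-16/13, -63/13)
T3 translate by (-4, -3): (-27/13, 31/13) → (-79/13, -8/13); (-99/13, 1/13) → (-151/13, -38/13); (-19/13, -22/13) → (-71/13, -61/13); (-84/13, -35/13) → (-136/13, -74/13); (-16/13, -63/13) → (-68/13, -102/13)
T4 shear: x ← x − 1·y: (-79/13, -8/13) → (-71/13, -8/13); (-151/13, -38/13) → (-113/13, -38/13); (-71/13, -61/13) → (-10/13, -61/13); (-136/13, -74/13) → (-62/13, -74/13); (-68/13, -102/13) → (34/13, -102/13)
T5 translate by (1, -5): (-71/13, -8/13) → (-58/13, -73/13); (-113/13, -38/13) → (-100/13, -103/13); (-10/13, -61/13) → (3/13, -126/13); (-62/13, -74/13) → (-49/13, -139/13); (34/13, -102/13) → (47/13, -167/13)
T6 rotate counter-clockwise with cos θ = -5/13, sin θ = -12/13: (-58/13, -73/13) → (-586/169, 1061/169); (-100/13, -103/13) → (-736/169, 1715/169); (3/13, -126/13) → (-1527/169, 594/169); (-49/13, -139/13) → (-1423/169, 1283/169); (47/13, -167/13) → (-2239/169, 271/169)

image vertices: (-586/169, 1061/169), (-736/169, 1715/169), (-1527/169, 594/169), (-1423/169, 1283/169), (-2239/169, 271/169)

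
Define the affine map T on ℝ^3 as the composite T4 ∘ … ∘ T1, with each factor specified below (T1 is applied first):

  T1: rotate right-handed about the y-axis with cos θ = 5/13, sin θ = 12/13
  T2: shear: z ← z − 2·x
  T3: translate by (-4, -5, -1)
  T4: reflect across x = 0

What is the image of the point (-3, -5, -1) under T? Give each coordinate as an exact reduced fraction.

T1 rotate right-handed about the y-axis with cos θ = 5/13, sin θ = 12/13: (-3, -5, -1) → (-27/13, -5, 31/13)
T2 shear: z ← z − 2·x: (-27/13, -5, 31/13) → (-27/13, -5, 85/13)
T3 translate by (-4, -5, -1): (-27/13, -5, 85/13) → (-79/13, -10, 72/13)
T4 reflect across x = 0: (-79/13, -10, 72/13) → (79/13, -10, 72/13)

T(p) = (79/13, -10, 72/13)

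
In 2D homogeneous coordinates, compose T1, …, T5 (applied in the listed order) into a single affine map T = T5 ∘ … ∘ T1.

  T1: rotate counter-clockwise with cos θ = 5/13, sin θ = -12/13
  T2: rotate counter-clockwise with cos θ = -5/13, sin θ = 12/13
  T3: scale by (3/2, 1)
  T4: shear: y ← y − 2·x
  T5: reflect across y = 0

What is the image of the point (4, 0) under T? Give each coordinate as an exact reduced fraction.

T1 rotate counter-clockwise with cos θ = 5/13, sin θ = -12/13: (4, 0) → (20/13, -48/13)
T2 rotate counter-clockwise with cos θ = -5/13, sin θ = 12/13: (20/13, -48/13) → (476/169, 480/169)
T3 scale by (3/2, 1): (476/169, 480/169) → (714/169, 480/169)
T4 shear: y ← y − 2·x: (714/169, 480/169) → (714/169, -948/169)
T5 reflect across y = 0: (714/169, -948/169) → (714/169, 948/169)

T(p) = (714/169, 948/169)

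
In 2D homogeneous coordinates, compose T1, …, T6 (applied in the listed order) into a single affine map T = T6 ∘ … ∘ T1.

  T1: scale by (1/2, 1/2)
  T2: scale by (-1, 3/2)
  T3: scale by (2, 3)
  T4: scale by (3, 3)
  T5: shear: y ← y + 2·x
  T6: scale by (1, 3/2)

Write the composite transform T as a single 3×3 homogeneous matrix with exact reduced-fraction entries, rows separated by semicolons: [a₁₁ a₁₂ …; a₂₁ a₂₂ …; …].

T = [-3 0 0; -9 81/8 0; 0 0 1]

T1 = [1/2 0 0; 0 1/2 0; 0 0 1]
T2·T1 = [-1/2 0 0; 0 3/4 0; 0 0 1]
T3·…·T1 = [-1 0 0; 0 9/4 0; 0 0 1]
T4·…·T1 = [-3 0 0; 0 27/4 0; 0 0 1]
T5·…·T1 = [-3 0 0; -6 27/4 0; 0 0 1]
T6·…·T1 = [-3 0 0; -9 81/8 0; 0 0 1]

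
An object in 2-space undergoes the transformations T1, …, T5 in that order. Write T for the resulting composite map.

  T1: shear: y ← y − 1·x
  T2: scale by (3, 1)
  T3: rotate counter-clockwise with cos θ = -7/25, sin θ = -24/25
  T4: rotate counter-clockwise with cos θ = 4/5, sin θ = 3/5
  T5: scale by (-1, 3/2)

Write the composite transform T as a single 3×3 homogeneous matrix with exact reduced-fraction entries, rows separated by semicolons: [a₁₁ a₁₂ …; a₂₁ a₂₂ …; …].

T1 = [1 0 0; -1 1 0; 0 0 1]
T2·T1 = [3 0 0; -1 1 0; 0 0 1]
T3·…·T1 = [-9/5 24/25 0; -13/5 -7/25 0; 0 0 1]
T4·…·T1 = [3/25 117/125 0; -79/25 44/125 0; 0 0 1]
T5·…·T1 = [-3/25 -117/125 0; -237/50 66/125 0; 0 0 1]

T = [-3/25 -117/125 0; -237/50 66/125 0; 0 0 1]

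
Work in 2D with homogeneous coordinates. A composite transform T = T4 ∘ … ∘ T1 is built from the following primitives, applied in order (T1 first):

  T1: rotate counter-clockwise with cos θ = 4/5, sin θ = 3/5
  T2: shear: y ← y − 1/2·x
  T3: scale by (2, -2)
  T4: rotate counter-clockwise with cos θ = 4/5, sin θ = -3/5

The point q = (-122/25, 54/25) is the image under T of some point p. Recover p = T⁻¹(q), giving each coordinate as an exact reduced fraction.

T1 = [4/5 -3/5 0; 3/5 4/5 0; 0 0 1]
T2·T1 = [4/5 -3/5 0; 1/5 11/10 0; 0 0 1]
T3·…·T1 = [8/5 -6/5 0; -2/5 -11/5 0; 0 0 1]
T4·…·T1 = [26/25 -57/25 0; -32/25 -26/25 0; 0 0 1]
det M = -4; M⁻¹ = [13/50 -57/100 0; -8/25 -13/50 0; 0 0 1]
M⁻¹ · (-122/25, 54/25)ᵀ = (-5/2, 1)ᵀ

p = (-5/2, 1)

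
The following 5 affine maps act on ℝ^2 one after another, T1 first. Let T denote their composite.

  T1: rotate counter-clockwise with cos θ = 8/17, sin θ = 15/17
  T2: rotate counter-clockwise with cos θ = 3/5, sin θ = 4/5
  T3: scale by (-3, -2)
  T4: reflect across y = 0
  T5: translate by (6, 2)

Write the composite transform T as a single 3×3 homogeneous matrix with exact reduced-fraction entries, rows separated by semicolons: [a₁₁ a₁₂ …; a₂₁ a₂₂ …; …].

T1 = [8/17 -15/17 0; 15/17 8/17 0; 0 0 1]
T2·T1 = [-36/85 -77/85 0; 77/85 -36/85 0; 0 0 1]
T3·…·T1 = [108/85 231/85 0; -154/85 72/85 0; 0 0 1]
T4·…·T1 = [108/85 231/85 0; 154/85 -72/85 0; 0 0 1]
T5·…·T1 = [108/85 231/85 6; 154/85 -72/85 2; 0 0 1]

T = [108/85 231/85 6; 154/85 -72/85 2; 0 0 1]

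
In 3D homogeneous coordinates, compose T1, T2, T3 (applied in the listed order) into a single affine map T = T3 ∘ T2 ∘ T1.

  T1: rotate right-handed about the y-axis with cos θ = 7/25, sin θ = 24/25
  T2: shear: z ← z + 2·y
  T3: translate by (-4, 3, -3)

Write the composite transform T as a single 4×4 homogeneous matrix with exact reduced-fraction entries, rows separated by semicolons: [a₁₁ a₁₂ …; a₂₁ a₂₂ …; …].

T = [7/25 0 24/25 -4; 0 1 0 3; -24/25 2 7/25 -3; 0 0 0 1]

T1 = [7/25 0 24/25 0; 0 1 0 0; -24/25 0 7/25 0; 0 0 0 1]
T2·T1 = [7/25 0 24/25 0; 0 1 0 0; -24/25 2 7/25 0; 0 0 0 1]
T3·…·T1 = [7/25 0 24/25 -4; 0 1 0 3; -24/25 2 7/25 -3; 0 0 0 1]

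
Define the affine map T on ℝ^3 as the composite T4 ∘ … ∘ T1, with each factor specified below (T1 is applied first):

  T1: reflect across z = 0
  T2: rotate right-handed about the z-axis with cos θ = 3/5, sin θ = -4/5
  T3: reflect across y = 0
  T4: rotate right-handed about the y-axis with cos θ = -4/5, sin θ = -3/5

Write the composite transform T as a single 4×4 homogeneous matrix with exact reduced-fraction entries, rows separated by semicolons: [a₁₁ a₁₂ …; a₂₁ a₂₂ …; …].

T = [-12/25 -16/25 3/5 0; 4/5 -3/5 0 0; 9/25 12/25 4/5 0; 0 0 0 1]

T1 = [1 0 0 0; 0 1 0 0; 0 0 -1 0; 0 0 0 1]
T2·T1 = [3/5 4/5 0 0; -4/5 3/5 0 0; 0 0 -1 0; 0 0 0 1]
T3·…·T1 = [3/5 4/5 0 0; 4/5 -3/5 0 0; 0 0 -1 0; 0 0 0 1]
T4·…·T1 = [-12/25 -16/25 3/5 0; 4/5 -3/5 0 0; 9/25 12/25 4/5 0; 0 0 0 1]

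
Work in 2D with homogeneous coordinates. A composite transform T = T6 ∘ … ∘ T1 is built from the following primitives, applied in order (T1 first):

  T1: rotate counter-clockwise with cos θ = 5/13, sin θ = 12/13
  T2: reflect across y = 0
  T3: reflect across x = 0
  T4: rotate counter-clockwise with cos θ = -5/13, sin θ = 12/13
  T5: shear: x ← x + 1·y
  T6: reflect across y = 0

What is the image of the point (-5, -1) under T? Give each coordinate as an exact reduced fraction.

T(p) = (-6, 1)

T1 rotate counter-clockwise with cos θ = 5/13, sin θ = 12/13: (-5, -1) → (-1, -5)
T2 reflect across y = 0: (-1, -5) → (-1, 5)
T3 reflect across x = 0: (-1, 5) → (1, 5)
T4 rotate counter-clockwise with cos θ = -5/13, sin θ = 12/13: (1, 5) → (-5, -1)
T5 shear: x ← x + 1·y: (-5, -1) → (-6, -1)
T6 reflect across y = 0: (-6, -1) → (-6, 1)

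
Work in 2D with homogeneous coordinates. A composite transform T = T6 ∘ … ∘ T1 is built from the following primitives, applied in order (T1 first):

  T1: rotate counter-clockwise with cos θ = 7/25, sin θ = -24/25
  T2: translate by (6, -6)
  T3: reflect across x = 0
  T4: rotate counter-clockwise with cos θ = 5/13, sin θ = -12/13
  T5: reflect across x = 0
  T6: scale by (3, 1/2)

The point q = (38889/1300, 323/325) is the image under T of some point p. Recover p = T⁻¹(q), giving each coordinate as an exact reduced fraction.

T1 = [7/25 24/25 0; -24/25 7/25 0; 0 0 1]
T2·T1 = [7/25 24/25 6; -24/25 7/25 -6; 0 0 1]
T3·…·T1 = [-7/25 -24/25 -6; -24/25 7/25 -6; 0 0 1]
T4·…·T1 = [-323/325 -36/325 -102/13; -36/325 323/325 42/13; 0 0 1]
T5·…·T1 = [323/325 36/325 102/13; -36/325 323/325 42/13; 0 0 1]
T6·…·T1 = [969/325 108/325 306/13; -18/325 323/650 21/13; 0 0 1]
det M = 3/2; M⁻¹ = [323/975 -72/325 -186/25; 12/325 646/325 -102/25; 0 0 1]
M⁻¹ · (38889/1300, 323/325)ᵀ = (9/4, -1)ᵀ

p = (9/4, -1)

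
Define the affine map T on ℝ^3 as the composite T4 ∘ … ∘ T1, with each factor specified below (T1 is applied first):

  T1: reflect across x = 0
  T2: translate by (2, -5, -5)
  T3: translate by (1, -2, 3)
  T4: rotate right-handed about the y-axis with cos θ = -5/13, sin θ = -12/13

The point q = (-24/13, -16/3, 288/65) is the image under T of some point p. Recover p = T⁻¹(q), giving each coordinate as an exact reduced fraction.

p = (-9/5, 5/3, 2)

T1 = [-1 0 0 0; 0 1 0 0; 0 0 1 0; 0 0 0 1]
T2·T1 = [-1 0 0 2; 0 1 0 -5; 0 0 1 -5; 0 0 0 1]
T3·…·T1 = [-1 0 0 3; 0 1 0 -7; 0 0 1 -2; 0 0 0 1]
T4·…·T1 = [5/13 0 -12/13 9/13; 0 1 0 -7; -12/13 0 -5/13 46/13; 0 0 0 1]
det M = -1; M⁻¹ = [5/13 0 -12/13 3; 0 1 0 7; -12/13 0 -5/13 2; 0 0 0 1]
M⁻¹ · (-24/13, -16/3, 288/65)ᵀ = (-9/5, 5/3, 2)ᵀ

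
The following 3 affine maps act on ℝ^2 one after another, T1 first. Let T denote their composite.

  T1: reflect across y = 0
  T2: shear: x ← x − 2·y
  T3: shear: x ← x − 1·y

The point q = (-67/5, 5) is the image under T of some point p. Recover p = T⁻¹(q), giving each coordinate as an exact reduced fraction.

T1 = [1 0 0; 0 -1 0; 0 0 1]
T2·T1 = [1 2 0; 0 -1 0; 0 0 1]
T3·…·T1 = [1 3 0; 0 -1 0; 0 0 1]
det M = -1; M⁻¹ = [1 3 0; 0 -1 0; 0 0 1]
M⁻¹ · (-67/5, 5)ᵀ = (8/5, -5)ᵀ

p = (8/5, -5)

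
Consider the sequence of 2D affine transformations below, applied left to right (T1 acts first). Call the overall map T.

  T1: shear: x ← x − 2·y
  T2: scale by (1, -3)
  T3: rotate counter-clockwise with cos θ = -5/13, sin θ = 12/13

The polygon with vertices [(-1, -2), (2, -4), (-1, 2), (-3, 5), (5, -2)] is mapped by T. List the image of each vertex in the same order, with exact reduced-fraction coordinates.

image vertices: (-87/13, 6/13), (-194/13, 60/13), (97/13, -30/13), (245/13, -81/13), (-9, 6)

T1 shear: x ← x − 2·y: (-1, -2) → (3, -2); (2, -4) → (10, -4); (-1, 2) → (-5, 2); (-3, 5) → (-13, 5); (5, -2) → (9, -2)
T2 scale by (1, -3): (3, -2) → (3, 6); (10, -4) → (10, 12); (-5, 2) → (-5, -6); (-13, 5) → (-13, -15); (9, -2) → (9, 6)
T3 rotate counter-clockwise with cos θ = -5/13, sin θ = 12/13: (3, 6) → (-87/13, 6/13); (10, 12) → (-194/13, 60/13); (-5, -6) → (97/13, -30/13); (-13, -15) → (245/13, -81/13); (9, 6) → (-9, 6)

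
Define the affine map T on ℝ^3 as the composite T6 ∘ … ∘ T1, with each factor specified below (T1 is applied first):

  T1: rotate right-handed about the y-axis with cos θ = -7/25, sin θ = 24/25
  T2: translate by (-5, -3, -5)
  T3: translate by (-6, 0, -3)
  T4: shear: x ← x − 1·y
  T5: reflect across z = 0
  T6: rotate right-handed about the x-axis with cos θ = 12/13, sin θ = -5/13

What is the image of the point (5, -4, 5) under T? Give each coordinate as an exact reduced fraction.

T(p) = (-3/5, -1, 79/5)

T1 rotate right-handed about the y-axis with cos θ = -7/25, sin θ = 24/25: (5, -4, 5) → (17/5, -4, -31/5)
T2 translate by (-5, -3, -5): (17/5, -4, -31/5) → (-8/5, -7, -56/5)
T3 translate by (-6, 0, -3): (-8/5, -7, -56/5) → (-38/5, -7, -71/5)
T4 shear: x ← x − 1·y: (-38/5, -7, -71/5) → (-3/5, -7, -71/5)
T5 reflect across z = 0: (-3/5, -7, -71/5) → (-3/5, -7, 71/5)
T6 rotate right-handed about the x-axis with cos θ = 12/13, sin θ = -5/13: (-3/5, -7, 71/5) → (-3/5, -1, 79/5)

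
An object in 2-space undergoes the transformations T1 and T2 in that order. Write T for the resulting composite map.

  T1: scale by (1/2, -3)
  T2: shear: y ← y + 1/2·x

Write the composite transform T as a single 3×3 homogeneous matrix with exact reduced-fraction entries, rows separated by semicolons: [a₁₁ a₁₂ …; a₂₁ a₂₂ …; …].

T = [1/2 0 0; 1/4 -3 0; 0 0 1]

T1 = [1/2 0 0; 0 -3 0; 0 0 1]
T2·T1 = [1/2 0 0; 1/4 -3 0; 0 0 1]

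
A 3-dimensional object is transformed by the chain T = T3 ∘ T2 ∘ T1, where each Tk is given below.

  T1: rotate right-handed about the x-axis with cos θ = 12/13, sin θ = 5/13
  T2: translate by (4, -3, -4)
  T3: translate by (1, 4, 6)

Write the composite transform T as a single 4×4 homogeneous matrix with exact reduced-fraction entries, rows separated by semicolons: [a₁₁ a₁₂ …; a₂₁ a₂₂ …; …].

T = [1 0 0 5; 0 12/13 -5/13 1; 0 5/13 12/13 2; 0 0 0 1]

T1 = [1 0 0 0; 0 12/13 -5/13 0; 0 5/13 12/13 0; 0 0 0 1]
T2·T1 = [1 0 0 4; 0 12/13 -5/13 -3; 0 5/13 12/13 -4; 0 0 0 1]
T3·…·T1 = [1 0 0 5; 0 12/13 -5/13 1; 0 5/13 12/13 2; 0 0 0 1]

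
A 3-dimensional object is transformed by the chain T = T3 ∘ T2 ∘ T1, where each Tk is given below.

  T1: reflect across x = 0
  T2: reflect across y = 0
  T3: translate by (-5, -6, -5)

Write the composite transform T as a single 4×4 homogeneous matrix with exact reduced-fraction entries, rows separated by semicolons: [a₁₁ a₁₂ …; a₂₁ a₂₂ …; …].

T1 = [-1 0 0 0; 0 1 0 0; 0 0 1 0; 0 0 0 1]
T2·T1 = [-1 0 0 0; 0 -1 0 0; 0 0 1 0; 0 0 0 1]
T3·…·T1 = [-1 0 0 -5; 0 -1 0 -6; 0 0 1 -5; 0 0 0 1]

T = [-1 0 0 -5; 0 -1 0 -6; 0 0 1 -5; 0 0 0 1]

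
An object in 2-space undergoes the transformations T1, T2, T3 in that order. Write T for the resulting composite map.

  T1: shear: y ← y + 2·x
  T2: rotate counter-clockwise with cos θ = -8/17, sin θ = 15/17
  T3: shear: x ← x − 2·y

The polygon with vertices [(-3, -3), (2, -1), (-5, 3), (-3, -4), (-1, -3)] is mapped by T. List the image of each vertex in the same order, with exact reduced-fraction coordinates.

image vertices: (105/17, 27/17), (-73/17, 6/17), (183/17, -19/17), (104/17, 35/17), (33/17, 25/17)

T1 shear: y ← y + 2·x: (-3, -3) → (-3, -9); (2, -1) → (2, 3); (-5, 3) → (-5, -7); (-3, -4) → (-3, -10); (-1, -3) → (-1, -5)
T2 rotate counter-clockwise with cos θ = -8/17, sin θ = 15/17: (-3, -9) → (159/17, 27/17); (2, 3) → (-61/17, 6/17); (-5, -7) → (145/17, -19/17); (-3, -10) → (174/17, 35/17); (-1, -5) → (83/17, 25/17)
T3 shear: x ← x − 2·y: (159/17, 27/17) → (105/17, 27/17); (-61/17, 6/17) → (-73/17, 6/17); (145/17, -19/17) → (183/17, -19/17); (174/17, 35/17) → (104/17, 35/17); (83/17, 25/17) → (33/17, 25/17)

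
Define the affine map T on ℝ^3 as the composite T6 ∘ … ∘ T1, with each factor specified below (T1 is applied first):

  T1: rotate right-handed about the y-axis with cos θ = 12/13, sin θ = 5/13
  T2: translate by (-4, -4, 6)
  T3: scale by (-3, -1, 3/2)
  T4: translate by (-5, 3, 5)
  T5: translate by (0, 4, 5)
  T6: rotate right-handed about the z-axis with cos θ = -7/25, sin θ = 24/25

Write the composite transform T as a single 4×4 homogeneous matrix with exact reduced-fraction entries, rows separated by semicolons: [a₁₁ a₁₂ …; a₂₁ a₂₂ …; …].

T = [252/325 24/25 21/65 -313/25; -864/325 7/25 -72/65 91/25; -15/26 0 18/13 19; 0 0 0 1]

T1 = [12/13 0 5/13 0; 0 1 0 0; -5/13 0 12/13 0; 0 0 0 1]
T2·T1 = [12/13 0 5/13 -4; 0 1 0 -4; -5/13 0 12/13 6; 0 0 0 1]
T3·…·T1 = [-36/13 0 -15/13 12; 0 -1 0 4; -15/26 0 18/13 9; 0 0 0 1]
T4·…·T1 = [-36/13 0 -15/13 7; 0 -1 0 7; -15/26 0 18/13 14; 0 0 0 1]
T5·…·T1 = [-36/13 0 -15/13 7; 0 -1 0 11; -15/26 0 18/13 19; 0 0 0 1]
T6·…·T1 = [252/325 24/25 21/65 -313/25; -864/325 7/25 -72/65 91/25; -15/26 0 18/13 19; 0 0 0 1]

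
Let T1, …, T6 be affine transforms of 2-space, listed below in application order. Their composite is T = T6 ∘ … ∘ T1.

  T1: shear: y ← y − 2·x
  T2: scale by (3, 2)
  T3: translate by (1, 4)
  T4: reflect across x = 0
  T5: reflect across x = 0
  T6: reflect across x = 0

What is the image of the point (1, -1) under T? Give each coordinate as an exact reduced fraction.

T(p) = (-4, -2)

T1 shear: y ← y − 2·x: (1, -1) → (1, -3)
T2 scale by (3, 2): (1, -3) → (3, -6)
T3 translate by (1, 4): (3, -6) → (4, -2)
T4 reflect across x = 0: (4, -2) → (-4, -2)
T5 reflect across x = 0: (-4, -2) → (4, -2)
T6 reflect across x = 0: (4, -2) → (-4, -2)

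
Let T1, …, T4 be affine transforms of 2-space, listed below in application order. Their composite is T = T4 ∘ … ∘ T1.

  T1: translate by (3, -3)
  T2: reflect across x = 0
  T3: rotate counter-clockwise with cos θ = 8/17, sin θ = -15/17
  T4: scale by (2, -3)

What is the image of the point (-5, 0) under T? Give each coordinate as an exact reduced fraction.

T1 translate by (3, -3): (-5, 0) → (-2, -3)
T2 reflect across x = 0: (-2, -3) → (2, -3)
T3 rotate counter-clockwise with cos θ = 8/17, sin θ = -15/17: (2, -3) → (-29/17, -54/17)
T4 scale by (2, -3): (-29/17, -54/17) → (-58/17, 162/17)

T(p) = (-58/17, 162/17)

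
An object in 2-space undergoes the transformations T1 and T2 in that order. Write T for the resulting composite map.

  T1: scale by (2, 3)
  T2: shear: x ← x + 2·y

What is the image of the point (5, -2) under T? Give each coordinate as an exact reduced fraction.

T1 scale by (2, 3): (5, -2) → (10, -6)
T2 shear: x ← x + 2·y: (10, -6) → (-2, -6)

T(p) = (-2, -6)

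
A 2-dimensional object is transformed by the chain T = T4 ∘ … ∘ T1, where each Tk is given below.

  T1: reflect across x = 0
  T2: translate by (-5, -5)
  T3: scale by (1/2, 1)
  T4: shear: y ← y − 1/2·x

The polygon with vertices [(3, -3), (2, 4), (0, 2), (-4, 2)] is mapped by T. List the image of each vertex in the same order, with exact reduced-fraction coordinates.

T1 reflect across x = 0: (3, -3) → (-3, -3); (2, 4) → (-2, 4); (0, 2) → (0, 2); (-4, 2) → (4, 2)
T2 translate by (-5, -5): (-3, -3) → (-8, -8); (-2, 4) → (-7, -1); (0, 2) → (-5, -3); (4, 2) → (-1, -3)
T3 scale by (1/2, 1): (-8, -8) → (-4, -8); (-7, -1) → (-7/2, -1); (-5, -3) → (-5/2, -3); (-1, -3) → (-1/2, -3)
T4 shear: y ← y − 1/2·x: (-4, -8) → (-4, -6); (-7/2, -1) → (-7/2, 3/4); (-5/2, -3) → (-5/2, -7/4); (-1/2, -3) → (-1/2, -11/4)

image vertices: (-4, -6), (-7/2, 3/4), (-5/2, -7/4), (-1/2, -11/4)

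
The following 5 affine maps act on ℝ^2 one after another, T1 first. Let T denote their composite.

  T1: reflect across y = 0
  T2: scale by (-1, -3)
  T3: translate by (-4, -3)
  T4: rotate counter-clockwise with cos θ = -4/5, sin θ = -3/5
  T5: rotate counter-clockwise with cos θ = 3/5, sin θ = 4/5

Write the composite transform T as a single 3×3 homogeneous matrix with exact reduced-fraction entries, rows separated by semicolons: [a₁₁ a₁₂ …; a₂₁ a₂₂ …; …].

T1 = [1 0 0; 0 -1 0; 0 0 1]
T2·T1 = [-1 0 0; 0 3 0; 0 0 1]
T3·…·T1 = [-1 0 -4; 0 3 -3; 0 0 1]
T4·…·T1 = [4/5 9/5 7/5; 3/5 -12/5 24/5; 0 0 1]
T5·…·T1 = [0 3 -3; 1 0 4; 0 0 1]

T = [0 3 -3; 1 0 4; 0 0 1]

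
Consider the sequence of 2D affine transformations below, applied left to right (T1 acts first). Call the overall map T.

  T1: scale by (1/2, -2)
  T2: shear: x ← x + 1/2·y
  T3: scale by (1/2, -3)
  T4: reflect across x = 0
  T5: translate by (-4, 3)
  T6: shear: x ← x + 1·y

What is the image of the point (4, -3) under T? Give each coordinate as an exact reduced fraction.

T(p) = (-43/2, -15)

T1 scale by (1/2, -2): (4, -3) → (2, 6)
T2 shear: x ← x + 1/2·y: (2, 6) → (5, 6)
T3 scale by (1/2, -3): (5, 6) → (5/2, -18)
T4 reflect across x = 0: (5/2, -18) → (-5/2, -18)
T5 translate by (-4, 3): (-5/2, -18) → (-13/2, -15)
T6 shear: x ← x + 1·y: (-13/2, -15) → (-43/2, -15)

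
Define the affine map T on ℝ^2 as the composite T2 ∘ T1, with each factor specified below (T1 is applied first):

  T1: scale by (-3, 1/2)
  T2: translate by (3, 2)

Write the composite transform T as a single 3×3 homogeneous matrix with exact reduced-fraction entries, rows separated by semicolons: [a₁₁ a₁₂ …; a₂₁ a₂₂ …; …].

T = [-3 0 3; 0 1/2 2; 0 0 1]

T1 = [-3 0 0; 0 1/2 0; 0 0 1]
T2·T1 = [-3 0 3; 0 1/2 2; 0 0 1]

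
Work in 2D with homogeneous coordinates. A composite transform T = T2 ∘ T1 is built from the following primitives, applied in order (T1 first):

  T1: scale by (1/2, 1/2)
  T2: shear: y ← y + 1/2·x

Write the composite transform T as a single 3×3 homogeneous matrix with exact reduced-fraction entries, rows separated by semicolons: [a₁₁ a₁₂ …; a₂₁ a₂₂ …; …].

T1 = [1/2 0 0; 0 1/2 0; 0 0 1]
T2·T1 = [1/2 0 0; 1/4 1/2 0; 0 0 1]

T = [1/2 0 0; 1/4 1/2 0; 0 0 1]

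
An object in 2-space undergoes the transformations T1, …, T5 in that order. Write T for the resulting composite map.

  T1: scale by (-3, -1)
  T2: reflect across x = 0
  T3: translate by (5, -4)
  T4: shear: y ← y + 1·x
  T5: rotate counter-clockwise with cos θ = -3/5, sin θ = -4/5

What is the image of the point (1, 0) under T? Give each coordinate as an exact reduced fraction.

T1 scale by (-3, -1): (1, 0) → (-3, 0)
T2 reflect across x = 0: (-3, 0) → (3, 0)
T3 translate by (5, -4): (3, 0) → (8, -4)
T4 shear: y ← y + 1·x: (8, -4) → (8, 4)
T5 rotate counter-clockwise with cos θ = -3/5, sin θ = -4/5: (8, 4) → (-8/5, -44/5)

T(p) = (-8/5, -44/5)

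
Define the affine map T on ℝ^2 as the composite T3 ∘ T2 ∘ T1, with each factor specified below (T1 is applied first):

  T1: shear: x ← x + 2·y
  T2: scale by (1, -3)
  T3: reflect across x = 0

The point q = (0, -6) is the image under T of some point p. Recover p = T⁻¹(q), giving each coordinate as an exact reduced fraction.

p = (-4, 2)

T1 = [1 2 0; 0 1 0; 0 0 1]
T2·T1 = [1 2 0; 0 -3 0; 0 0 1]
T3·…·T1 = [-1 -2 0; 0 -3 0; 0 0 1]
det M = 3; M⁻¹ = [-1 2/3 0; 0 -1/3 0; 0 0 1]
M⁻¹ · (0, -6)ᵀ = (-4, 2)ᵀ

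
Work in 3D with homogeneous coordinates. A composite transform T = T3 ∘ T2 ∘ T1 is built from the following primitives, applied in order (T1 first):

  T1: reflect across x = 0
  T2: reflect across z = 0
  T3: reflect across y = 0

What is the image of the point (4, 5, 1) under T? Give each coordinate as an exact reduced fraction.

T1 reflect across x = 0: (4, 5, 1) → (-4, 5, 1)
T2 reflect across z = 0: (-4, 5, 1) → (-4, 5, -1)
T3 reflect across y = 0: (-4, 5, -1) → (-4, -5, -1)

T(p) = (-4, -5, -1)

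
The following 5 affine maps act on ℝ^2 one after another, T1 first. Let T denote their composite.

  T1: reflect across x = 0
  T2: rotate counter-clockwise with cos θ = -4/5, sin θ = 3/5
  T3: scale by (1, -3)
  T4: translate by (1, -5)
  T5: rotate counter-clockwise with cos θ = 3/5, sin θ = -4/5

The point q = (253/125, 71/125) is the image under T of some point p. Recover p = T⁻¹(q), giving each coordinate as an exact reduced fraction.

p = (6/5, 2)

T1 = [-1 0 0; 0 1 0; 0 0 1]
T2·T1 = [4/5 -3/5 0; -3/5 -4/5 0; 0 0 1]
T3·…·T1 = [4/5 -3/5 0; 9/5 12/5 0; 0 0 1]
T4·…·T1 = [4/5 -3/5 1; 9/5 12/5 -5; 0 0 1]
T5·…·T1 = [48/25 39/25 -17/5; 11/25 48/25 -19/5; 0 0 1]
det M = 3; M⁻¹ = [16/25 -13/25 1/5; -11/75 16/25 29/15; 0 0 1]
M⁻¹ · (253/125, 71/125)ᵀ = (6/5, 2)ᵀ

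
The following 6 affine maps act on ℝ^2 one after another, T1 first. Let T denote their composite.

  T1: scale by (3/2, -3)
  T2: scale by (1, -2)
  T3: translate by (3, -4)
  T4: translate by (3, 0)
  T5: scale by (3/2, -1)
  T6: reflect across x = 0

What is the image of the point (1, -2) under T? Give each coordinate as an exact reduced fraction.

T(p) = (-45/4, 16)

T1 scale by (3/2, -3): (1, -2) → (3/2, 6)
T2 scale by (1, -2): (3/2, 6) → (3/2, -12)
T3 translate by (3, -4): (3/2, -12) → (9/2, -16)
T4 translate by (3, 0): (9/2, -16) → (15/2, -16)
T5 scale by (3/2, -1): (15/2, -16) → (45/4, 16)
T6 reflect across x = 0: (45/4, 16) → (-45/4, 16)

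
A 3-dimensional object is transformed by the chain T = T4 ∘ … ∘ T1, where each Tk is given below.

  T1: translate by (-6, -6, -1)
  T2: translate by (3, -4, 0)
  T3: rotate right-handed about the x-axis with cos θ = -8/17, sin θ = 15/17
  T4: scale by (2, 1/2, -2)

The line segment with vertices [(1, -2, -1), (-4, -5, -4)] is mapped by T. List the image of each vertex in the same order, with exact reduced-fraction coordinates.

T1 translate by (-6, -6, -1): (1, -2, -1) → (-5, -8, -2); (-4, -5, -4) → (-10, -11, -5)
T2 translate by (3, -4, 0): (-5, -8, -2) → (-2, -12, -2); (-10, -11, -5) → (-7, -15, -5)
T3 rotate right-handed about the x-axis with cos θ = -8/17, sin θ = 15/17: (-2, -12, -2) → (-2, 126/17, -164/17); (-7, -15, -5) → (-7, 195/17, -185/17)
T4 scale by (2, 1/2, -2): (-2, 126/17, -164/17) → (-4, 63/17, 328/17); (-7, 195/17, -185/17) → (-14, 195/34, 370/17)

image vertices: (-4, 63/17, 328/17), (-14, 195/34, 370/17)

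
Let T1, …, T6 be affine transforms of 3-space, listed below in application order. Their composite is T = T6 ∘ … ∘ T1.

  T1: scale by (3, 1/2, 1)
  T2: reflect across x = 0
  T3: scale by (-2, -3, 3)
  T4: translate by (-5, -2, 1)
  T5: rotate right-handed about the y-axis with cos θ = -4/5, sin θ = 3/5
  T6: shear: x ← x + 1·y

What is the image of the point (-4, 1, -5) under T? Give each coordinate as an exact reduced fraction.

T1 scale by (3, 1/2, 1): (-4, 1, -5) → (-12, 1/2, -5)
T2 reflect across x = 0: (-12, 1/2, -5) → (12, 1/2, -5)
T3 scale by (-2, -3, 3): (12, 1/2, -5) → (-24, -3/2, -15)
T4 translate by (-5, -2, 1): (-24, -3/2, -15) → (-29, -7/2, -14)
T5 rotate right-handed about the y-axis with cos θ = -4/5, sin θ = 3/5: (-29, -7/2, -14) → (74/5, -7/2, 143/5)
T6 shear: x ← x + 1·y: (74/5, -7/2, 143/5) → (113/10, -7/2, 143/5)

T(p) = (113/10, -7/2, 143/5)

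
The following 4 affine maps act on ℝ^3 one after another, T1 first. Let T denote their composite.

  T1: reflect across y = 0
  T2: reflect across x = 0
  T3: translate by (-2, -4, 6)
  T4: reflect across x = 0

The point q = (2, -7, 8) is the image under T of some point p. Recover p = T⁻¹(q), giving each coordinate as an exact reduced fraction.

T1 = [1 0 0 0; 0 -1 0 0; 0 0 1 0; 0 0 0 1]
T2·T1 = [-1 0 0 0; 0 -1 0 0; 0 0 1 0; 0 0 0 1]
T3·…·T1 = [-1 0 0 -2; 0 -1 0 -4; 0 0 1 6; 0 0 0 1]
T4·…·T1 = [1 0 0 2; 0 -1 0 -4; 0 0 1 6; 0 0 0 1]
det M = -1; M⁻¹ = [1 0 0 -2; 0 -1 0 -4; 0 0 1 -6; 0 0 0 1]
M⁻¹ · (2, -7, 8)ᵀ = (0, 3, 2)ᵀ

p = (0, 3, 2)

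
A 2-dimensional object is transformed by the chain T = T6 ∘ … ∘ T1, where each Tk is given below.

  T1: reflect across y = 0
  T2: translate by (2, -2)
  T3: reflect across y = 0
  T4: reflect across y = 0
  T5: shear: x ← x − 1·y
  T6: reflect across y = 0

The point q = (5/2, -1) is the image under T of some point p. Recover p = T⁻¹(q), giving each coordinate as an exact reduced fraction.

T1 = [1 0 0; 0 -1 0; 0 0 1]
T2·T1 = [1 0 2; 0 -1 -2; 0 0 1]
T3·…·T1 = [1 0 2; 0 1 2; 0 0 1]
T4·…·T1 = [1 0 2; 0 -1 -2; 0 0 1]
T5·…·T1 = [1 1 4; 0 -1 -2; 0 0 1]
T6·…·T1 = [1 1 4; 0 1 2; 0 0 1]
det M = 1; M⁻¹ = [1 -1 -2; 0 1 -2; 0 0 1]
M⁻¹ · (5/2, -1)ᵀ = (3/2, -3)ᵀ

p = (3/2, -3)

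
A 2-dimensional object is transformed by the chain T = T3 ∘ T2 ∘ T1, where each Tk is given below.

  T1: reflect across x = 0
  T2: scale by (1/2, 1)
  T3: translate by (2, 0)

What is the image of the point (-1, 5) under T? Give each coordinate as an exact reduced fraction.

T1 reflect across x = 0: (-1, 5) → (1, 5)
T2 scale by (1/2, 1): (1, 5) → (1/2, 5)
T3 translate by (2, 0): (1/2, 5) → (5/2, 5)

T(p) = (5/2, 5)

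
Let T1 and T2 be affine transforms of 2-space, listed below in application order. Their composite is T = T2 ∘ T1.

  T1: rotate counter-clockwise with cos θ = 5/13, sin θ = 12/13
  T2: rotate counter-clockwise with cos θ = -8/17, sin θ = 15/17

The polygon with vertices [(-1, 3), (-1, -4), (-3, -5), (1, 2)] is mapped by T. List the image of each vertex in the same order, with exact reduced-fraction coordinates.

T1 rotate counter-clockwise with cos θ = 5/13, sin θ = 12/13: (-1, 3) → (-41/13, 3/13); (-1, -4) → (43/13, -32/13); (-3, -5) → (45/13, -61/13); (1, 2) → (-19/13, 22/13)
T2 rotate counter-clockwise with cos θ = -8/17, sin θ = 15/17: (-41/13, 3/13) → (283/221, -639/221); (43/13, -32/13) → (8/13, 53/13); (45/13, -61/13) → (555/221, 1163/221); (-19/13, 22/13) → (-178/221, -461/221)

image vertices: (283/221, -639/221), (8/13, 53/13), (555/221, 1163/221), (-178/221, -461/221)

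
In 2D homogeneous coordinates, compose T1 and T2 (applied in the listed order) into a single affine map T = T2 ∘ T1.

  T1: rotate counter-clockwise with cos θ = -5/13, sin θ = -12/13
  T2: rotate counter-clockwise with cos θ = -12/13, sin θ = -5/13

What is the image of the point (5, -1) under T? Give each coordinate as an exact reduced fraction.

T1 rotate counter-clockwise with cos θ = -5/13, sin θ = -12/13: (5, -1) → (-37/13, -55/13)
T2 rotate counter-clockwise with cos θ = -12/13, sin θ = -5/13: (-37/13, -55/13) → (1, 5)

T(p) = (1, 5)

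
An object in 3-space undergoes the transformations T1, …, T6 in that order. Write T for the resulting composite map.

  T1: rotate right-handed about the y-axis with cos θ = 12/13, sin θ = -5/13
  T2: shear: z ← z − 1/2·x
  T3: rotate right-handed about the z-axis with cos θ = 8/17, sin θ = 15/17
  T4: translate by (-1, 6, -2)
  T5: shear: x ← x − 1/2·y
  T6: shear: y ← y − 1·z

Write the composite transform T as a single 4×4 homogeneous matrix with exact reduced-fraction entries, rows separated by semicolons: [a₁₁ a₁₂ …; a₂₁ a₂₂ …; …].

T1 = [12/13 0 -5/13 0; 0 1 0 0; 5/13 0 12/13 0; 0 0 0 1]
T2·T1 = [12/13 0 -5/13 0; 0 1 0 0; -1/13 0 29/26 0; 0 0 0 1]
T3·…·T1 = [96/221 -15/17 -40/221 0; 180/221 8/17 -75/221 0; -1/13 0 29/26 0; 0 0 0 1]
T4·…·T1 = [96/221 -15/17 -40/221 -1; 180/221 8/17 -75/221 6; -1/13 0 29/26 -2; 0 0 0 1]
T5·…·T1 = [6/221 -19/17 -5/442 -4; 180/221 8/17 -75/221 6; -1/13 0 29/26 -2; 0 0 0 1]
T6·…·T1 = [6/221 -19/17 -5/442 -4; 197/221 8/17 -643/442 8; -1/13 0 29/26 -2; 0 0 0 1]

T = [6/221 -19/17 -5/442 -4; 197/221 8/17 -643/442 8; -1/13 0 29/26 -2; 0 0 0 1]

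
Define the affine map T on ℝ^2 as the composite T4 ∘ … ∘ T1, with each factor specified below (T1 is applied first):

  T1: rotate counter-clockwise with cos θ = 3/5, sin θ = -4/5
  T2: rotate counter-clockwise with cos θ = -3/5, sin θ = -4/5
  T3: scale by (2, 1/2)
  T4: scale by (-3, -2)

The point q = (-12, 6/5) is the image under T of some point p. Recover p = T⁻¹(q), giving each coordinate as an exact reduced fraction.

p = (-2, 6/5)

T1 = [3/5 4/5 0; -4/5 3/5 0; 0 0 1]
T2·T1 = [-1 0 0; 0 -1 0; 0 0 1]
T3·…·T1 = [-2 0 0; 0 -1/2 0; 0 0 1]
T4·…·T1 = [6 0 0; 0 1 0; 0 0 1]
det M = 6; M⁻¹ = [1/6 0 0; 0 1 0; 0 0 1]
M⁻¹ · (-12, 6/5)ᵀ = (-2, 6/5)ᵀ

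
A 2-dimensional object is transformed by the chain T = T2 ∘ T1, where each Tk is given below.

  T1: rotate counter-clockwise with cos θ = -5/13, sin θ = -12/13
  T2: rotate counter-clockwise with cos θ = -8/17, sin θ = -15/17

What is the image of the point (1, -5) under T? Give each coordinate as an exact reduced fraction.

T(p) = (55/17, 67/17)

T1 rotate counter-clockwise with cos θ = -5/13, sin θ = -12/13: (1, -5) → (-5, 1)
T2 rotate counter-clockwise with cos θ = -8/17, sin θ = -15/17: (-5, 1) → (55/17, 67/17)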